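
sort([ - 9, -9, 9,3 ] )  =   [ - 9, - 9,3,  9]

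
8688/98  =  4344/49 = 88.65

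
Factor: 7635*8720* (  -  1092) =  - 72702302400  =  -2^6 * 3^2 *5^2*7^1*13^1 * 109^1*509^1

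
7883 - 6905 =978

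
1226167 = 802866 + 423301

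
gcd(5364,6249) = 3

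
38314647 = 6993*5479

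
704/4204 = 176/1051 = 0.17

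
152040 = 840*181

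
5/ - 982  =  -1 + 977/982 = -  0.01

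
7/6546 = 7/6546 = 0.00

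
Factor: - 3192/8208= - 7/18  =  - 2^(-1)*3^( - 2 )*7^1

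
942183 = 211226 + 730957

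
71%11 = 5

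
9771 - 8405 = 1366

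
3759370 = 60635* 62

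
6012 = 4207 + 1805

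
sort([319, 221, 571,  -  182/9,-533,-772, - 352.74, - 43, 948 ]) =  [-772,-533, - 352.74, - 43, -182/9,  221, 319,571,948 ]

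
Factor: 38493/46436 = 63/76  =  2^(-2 )*3^2*7^1*19^( - 1 )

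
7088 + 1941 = 9029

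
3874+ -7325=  - 3451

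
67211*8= 537688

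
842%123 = 104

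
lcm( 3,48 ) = 48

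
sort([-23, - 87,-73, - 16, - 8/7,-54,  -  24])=[ - 87,-73,-54, - 24 ,-23, - 16,-8/7]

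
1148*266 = 305368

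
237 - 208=29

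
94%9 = 4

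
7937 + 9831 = 17768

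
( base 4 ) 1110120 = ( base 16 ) 1518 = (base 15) 1900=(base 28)6oo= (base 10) 5400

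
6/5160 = 1/860=0.00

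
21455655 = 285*75283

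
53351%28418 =24933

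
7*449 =3143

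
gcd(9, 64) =1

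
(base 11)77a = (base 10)934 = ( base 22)1KA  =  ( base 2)1110100110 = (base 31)u4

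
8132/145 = 56 + 12/145 = 56.08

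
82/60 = 1 + 11/30 = 1.37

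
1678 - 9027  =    -  7349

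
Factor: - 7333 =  - 7333^1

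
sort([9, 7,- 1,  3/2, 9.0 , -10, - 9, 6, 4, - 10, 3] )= [ - 10, - 10, - 9, - 1 , 3/2, 3  ,  4,6, 7, 9, 9.0]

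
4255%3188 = 1067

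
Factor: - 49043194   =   - 2^1 * 24521597^1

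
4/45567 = 4/45567 = 0.00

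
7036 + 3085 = 10121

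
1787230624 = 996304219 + 790926405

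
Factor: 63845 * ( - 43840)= - 2798964800 = - 2^6*5^2*113^2*137^1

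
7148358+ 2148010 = 9296368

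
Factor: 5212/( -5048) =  - 2^( - 1)*631^( - 1)*1303^1 = -1303/1262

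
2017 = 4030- 2013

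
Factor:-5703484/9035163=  - 2^2 * 3^( - 2)*79^1*18049^1*1003907^ (-1 )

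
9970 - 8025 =1945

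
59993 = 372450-312457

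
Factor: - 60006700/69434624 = - 2^( - 6) * 5^2*7^( - 1)*13^1 * 31^1 *1489^1*38747^ ( - 1) = - 15001675/17358656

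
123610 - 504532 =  - 380922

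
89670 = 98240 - 8570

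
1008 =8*126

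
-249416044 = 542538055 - 791954099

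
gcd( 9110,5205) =5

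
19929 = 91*219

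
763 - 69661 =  - 68898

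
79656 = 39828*2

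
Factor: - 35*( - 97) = 5^1 * 7^1*97^1= 3395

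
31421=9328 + 22093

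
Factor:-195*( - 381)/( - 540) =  - 1651/12= - 2^( - 2)*3^( - 1)  *  13^1*127^1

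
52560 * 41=2154960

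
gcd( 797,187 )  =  1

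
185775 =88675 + 97100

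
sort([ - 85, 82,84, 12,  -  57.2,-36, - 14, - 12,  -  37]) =[ - 85, - 57.2 , - 37 , - 36, - 14,-12, 12, 82, 84]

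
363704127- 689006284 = - 325302157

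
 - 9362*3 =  -28086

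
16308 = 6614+9694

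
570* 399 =227430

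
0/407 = 0= 0.00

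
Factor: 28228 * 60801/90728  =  2^( - 1)*3^1*11^( - 1)*13^1 * 1031^(-1)*1559^1*7057^1 = 429072657/22682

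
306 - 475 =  - 169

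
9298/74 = 4649/37 = 125.65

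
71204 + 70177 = 141381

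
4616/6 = 769 + 1/3 =769.33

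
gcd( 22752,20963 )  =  1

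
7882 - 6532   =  1350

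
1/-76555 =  - 1 + 76554/76555 = -  0.00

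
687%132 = 27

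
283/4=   283/4=70.75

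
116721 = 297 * 393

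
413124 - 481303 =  - 68179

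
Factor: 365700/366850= 318/319 = 2^1*3^1 * 11^( - 1 ) *29^ ( - 1)* 53^1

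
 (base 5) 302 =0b1001101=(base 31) 2F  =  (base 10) 77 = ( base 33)2b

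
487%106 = 63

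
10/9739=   10/9739 = 0.00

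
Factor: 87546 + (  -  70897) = 16649^1 = 16649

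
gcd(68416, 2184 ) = 8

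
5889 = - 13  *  ( - 453 )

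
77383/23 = 77383/23  =  3364.48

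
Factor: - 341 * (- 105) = 35805=   3^1*5^1 *7^1*11^1*31^1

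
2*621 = 1242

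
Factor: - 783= - 3^3*29^1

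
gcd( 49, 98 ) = 49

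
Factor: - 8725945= -5^1*79^1*22091^1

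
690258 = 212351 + 477907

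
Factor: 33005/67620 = 2^ ( - 2)*3^( - 1)*7^( - 1 )*41^1 = 41/84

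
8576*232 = 1989632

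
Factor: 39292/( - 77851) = - 2^2*11^1 * 19^1 * 47^1*127^( - 1) * 613^ ( - 1)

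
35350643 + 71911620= 107262263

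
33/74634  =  11/24878 = 0.00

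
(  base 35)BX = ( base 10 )418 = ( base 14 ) 21c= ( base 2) 110100010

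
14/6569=14/6569 = 0.00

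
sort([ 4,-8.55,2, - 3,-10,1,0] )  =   [ - 10 , - 8.55,  -  3, 0,1, 2,4 ]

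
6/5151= 2/1717  =  0.00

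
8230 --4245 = 12475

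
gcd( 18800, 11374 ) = 94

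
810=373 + 437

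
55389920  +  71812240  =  127202160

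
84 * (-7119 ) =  - 597996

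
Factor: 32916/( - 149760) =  - 211/960 = -2^( - 6) * 3^(- 1)*5^ ( - 1) * 211^1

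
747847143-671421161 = 76425982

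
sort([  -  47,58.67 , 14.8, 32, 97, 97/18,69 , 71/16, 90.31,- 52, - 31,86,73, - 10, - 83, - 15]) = [ - 83, - 52 , - 47, - 31, - 15, - 10, 71/16,97/18 , 14.8,32,58.67,69,  73,86, 90.31, 97]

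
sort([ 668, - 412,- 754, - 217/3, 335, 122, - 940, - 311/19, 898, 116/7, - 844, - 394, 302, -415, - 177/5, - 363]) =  [ -940, - 844, - 754, - 415,-412, - 394, - 363,-217/3 , - 177/5, - 311/19, 116/7,122,302, 335 , 668,898]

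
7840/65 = 1568/13 = 120.62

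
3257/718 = 4 + 385/718 = 4.54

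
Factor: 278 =2^1 * 139^1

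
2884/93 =2884/93 = 31.01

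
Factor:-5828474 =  - 2^1*2914237^1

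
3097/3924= 3097/3924 = 0.79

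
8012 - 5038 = 2974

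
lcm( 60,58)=1740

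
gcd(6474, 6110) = 26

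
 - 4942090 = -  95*52022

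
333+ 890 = 1223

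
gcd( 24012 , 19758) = 6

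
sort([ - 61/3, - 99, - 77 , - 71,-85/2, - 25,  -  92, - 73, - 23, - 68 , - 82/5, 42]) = [ - 99,-92, - 77, - 73, - 71,-68, - 85/2,-25, - 23 , - 61/3, - 82/5,  42 ]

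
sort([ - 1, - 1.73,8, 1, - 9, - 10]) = [ - 10, - 9, - 1.73,-1, 1,8] 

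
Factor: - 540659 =-7^1*77237^1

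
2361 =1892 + 469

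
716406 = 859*834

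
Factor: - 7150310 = - 2^1*5^1*715031^1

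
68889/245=68889/245 = 281.18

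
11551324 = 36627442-25076118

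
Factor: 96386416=2^4*7^1*860593^1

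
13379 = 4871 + 8508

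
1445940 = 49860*29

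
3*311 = 933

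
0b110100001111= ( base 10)3343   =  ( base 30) 3ld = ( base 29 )3s8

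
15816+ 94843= 110659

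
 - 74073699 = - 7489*9891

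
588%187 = 27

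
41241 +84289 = 125530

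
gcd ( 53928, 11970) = 126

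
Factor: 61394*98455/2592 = 3022273135/1296 = 2^( - 4 )*3^( - 4)*5^1*7^1*29^1*97^1*30697^1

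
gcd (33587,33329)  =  1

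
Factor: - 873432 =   -  2^3*3^2*7^1 * 1733^1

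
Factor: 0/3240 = 0^1 = 0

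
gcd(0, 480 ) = 480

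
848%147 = 113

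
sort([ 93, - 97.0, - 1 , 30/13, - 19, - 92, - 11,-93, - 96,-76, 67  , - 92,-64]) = [ - 97.0, - 96, - 93, - 92, - 92, - 76, - 64,- 19, - 11, - 1, 30/13, 67,93] 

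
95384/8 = 11923 = 11923.00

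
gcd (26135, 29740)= 5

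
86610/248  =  349 + 29/124 = 349.23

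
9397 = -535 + 9932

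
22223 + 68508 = 90731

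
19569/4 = 4892+1/4 = 4892.25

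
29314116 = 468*62637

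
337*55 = 18535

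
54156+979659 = 1033815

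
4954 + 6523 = 11477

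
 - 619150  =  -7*88450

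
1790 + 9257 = 11047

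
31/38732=31/38732  =  0.00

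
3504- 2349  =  1155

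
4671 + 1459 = 6130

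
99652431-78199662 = 21452769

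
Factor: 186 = 2^1*3^1*31^1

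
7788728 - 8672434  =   - 883706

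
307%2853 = 307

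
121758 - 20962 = 100796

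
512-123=389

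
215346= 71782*3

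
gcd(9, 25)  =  1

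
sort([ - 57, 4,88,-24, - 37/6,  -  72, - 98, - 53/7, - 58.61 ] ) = [ - 98, - 72,  -  58.61, - 57,-24, - 53/7,- 37/6,4 , 88 ] 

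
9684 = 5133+4551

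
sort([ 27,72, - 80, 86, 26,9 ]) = [ - 80, 9,26 , 27 , 72,86] 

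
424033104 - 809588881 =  - 385555777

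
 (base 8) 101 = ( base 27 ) 2b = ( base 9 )72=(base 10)65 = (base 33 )1W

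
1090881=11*99171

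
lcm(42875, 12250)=85750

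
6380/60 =106 +1/3 = 106.33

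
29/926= 29/926 = 0.03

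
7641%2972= 1697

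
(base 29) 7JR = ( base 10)6465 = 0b1100101000001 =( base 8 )14501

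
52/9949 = 52/9949  =  0.01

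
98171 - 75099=23072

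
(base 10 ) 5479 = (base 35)4GJ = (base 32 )5B7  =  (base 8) 12547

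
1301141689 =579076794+722064895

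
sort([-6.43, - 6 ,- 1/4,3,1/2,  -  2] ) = [ - 6.43, - 6, - 2, - 1/4,1/2, 3 ] 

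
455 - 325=130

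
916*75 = 68700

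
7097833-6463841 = 633992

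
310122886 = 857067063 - 546944177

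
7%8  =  7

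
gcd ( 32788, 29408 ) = 4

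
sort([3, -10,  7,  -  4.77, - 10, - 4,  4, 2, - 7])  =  [-10,-10, - 7 , - 4.77, -4,2, 3, 4,7] 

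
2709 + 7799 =10508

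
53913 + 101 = 54014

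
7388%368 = 28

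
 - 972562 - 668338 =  - 1640900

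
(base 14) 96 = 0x84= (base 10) 132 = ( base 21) 66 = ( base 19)6I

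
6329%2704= 921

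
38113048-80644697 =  - 42531649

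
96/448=3/14 = 0.21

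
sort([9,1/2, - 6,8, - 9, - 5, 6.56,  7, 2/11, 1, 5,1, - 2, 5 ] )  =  [ - 9,-6,  -  5, - 2 , 2/11, 1/2, 1,1, 5, 5,6.56,  7, 8, 9]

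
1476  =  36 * 41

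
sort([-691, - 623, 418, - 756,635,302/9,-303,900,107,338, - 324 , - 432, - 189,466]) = [-756, - 691, - 623 , -432, - 324 , - 303, - 189,  302/9,107,338,418,466, 635, 900] 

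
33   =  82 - 49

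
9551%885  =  701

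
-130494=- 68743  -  61751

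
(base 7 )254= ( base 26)57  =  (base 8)211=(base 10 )137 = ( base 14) 9B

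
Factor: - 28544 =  - 2^7*223^1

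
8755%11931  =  8755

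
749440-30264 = 719176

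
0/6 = 0= 0.00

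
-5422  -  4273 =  -9695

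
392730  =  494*795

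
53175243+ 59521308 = 112696551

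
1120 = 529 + 591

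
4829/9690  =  4829/9690 = 0.50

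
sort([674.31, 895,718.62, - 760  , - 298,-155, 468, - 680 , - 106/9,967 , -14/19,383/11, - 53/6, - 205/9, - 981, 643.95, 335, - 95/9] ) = [ - 981,  -  760, - 680, - 298,  -  155, - 205/9, - 106/9 , - 95/9, - 53/6, - 14/19,383/11,335,468,643.95,674.31, 718.62,895, 967]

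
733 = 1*733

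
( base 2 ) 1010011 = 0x53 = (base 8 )123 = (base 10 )83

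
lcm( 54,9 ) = 54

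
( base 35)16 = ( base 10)41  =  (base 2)101001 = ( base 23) 1i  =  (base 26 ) 1f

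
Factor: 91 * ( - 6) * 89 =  - 48594  =  - 2^1 * 3^1*7^1*13^1*89^1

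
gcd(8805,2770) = 5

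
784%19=5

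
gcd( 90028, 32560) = 4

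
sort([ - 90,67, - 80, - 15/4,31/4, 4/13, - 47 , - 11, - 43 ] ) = [ - 90, - 80, - 47, - 43,- 11,-15/4,  4/13, 31/4,67] 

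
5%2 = 1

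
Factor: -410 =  - 2^1*5^1*41^1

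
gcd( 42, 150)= 6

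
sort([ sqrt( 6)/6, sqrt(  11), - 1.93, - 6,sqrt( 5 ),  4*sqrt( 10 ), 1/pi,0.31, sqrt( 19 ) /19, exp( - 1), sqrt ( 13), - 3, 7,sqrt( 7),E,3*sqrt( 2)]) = [ - 6, - 3,  -  1.93, sqrt( 19) /19, 0.31, 1/pi, exp( - 1), sqrt(6) /6, sqrt( 5) , sqrt( 7),  E, sqrt( 11 ), sqrt( 13) , 3 *sqrt( 2), 7, 4 * sqrt( 10) ] 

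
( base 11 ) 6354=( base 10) 8408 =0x20D8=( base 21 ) j18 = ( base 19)145A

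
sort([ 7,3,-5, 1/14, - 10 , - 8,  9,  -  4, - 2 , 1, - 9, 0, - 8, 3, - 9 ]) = [ - 10, - 9, - 9 , - 8, - 8, - 5, - 4, - 2,0,1/14, 1,3,  3, 7,9 ] 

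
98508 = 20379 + 78129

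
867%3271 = 867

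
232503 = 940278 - 707775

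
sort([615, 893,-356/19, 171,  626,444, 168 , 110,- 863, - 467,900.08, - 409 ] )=[ - 863, - 467, - 409, - 356/19,110,168,171,444,615,626, 893, 900.08 ] 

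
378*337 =127386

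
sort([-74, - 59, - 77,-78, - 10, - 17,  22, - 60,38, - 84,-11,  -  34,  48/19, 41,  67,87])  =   [-84, - 78, - 77,  -  74,-60, - 59,-34,  -  17, -11,-10, 48/19,22, 38,41,67,  87]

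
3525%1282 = 961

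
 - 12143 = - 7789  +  - 4354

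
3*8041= 24123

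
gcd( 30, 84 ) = 6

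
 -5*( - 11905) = 59525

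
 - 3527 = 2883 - 6410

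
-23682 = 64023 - 87705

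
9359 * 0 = 0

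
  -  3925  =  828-4753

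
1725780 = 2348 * 735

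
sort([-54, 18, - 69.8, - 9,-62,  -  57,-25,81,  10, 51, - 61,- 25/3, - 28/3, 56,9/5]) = [ - 69.8,-62,  -  61, - 57, - 54, - 25, - 28/3, - 9, - 25/3,  9/5, 10, 18,51, 56,81]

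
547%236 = 75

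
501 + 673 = 1174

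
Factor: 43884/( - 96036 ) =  - 3^1*23^1*151^(-1 ) = - 69/151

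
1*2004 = 2004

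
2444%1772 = 672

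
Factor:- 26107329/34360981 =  - 3^1*61^1*179^1*347^(-1)*797^1*99023^( - 1 )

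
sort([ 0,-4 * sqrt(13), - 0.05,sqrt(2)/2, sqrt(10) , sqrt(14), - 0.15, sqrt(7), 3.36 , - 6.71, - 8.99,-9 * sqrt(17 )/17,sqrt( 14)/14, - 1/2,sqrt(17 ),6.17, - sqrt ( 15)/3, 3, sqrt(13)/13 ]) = [-4 * sqrt(13 ),-8.99, - 6.71, - 9*sqrt(17 )/17, - sqrt(15 )/3, - 1/2 , - 0.15  , -0.05,0, sqrt( 14)/14, sqrt( 13)/13 , sqrt( 2)/2, sqrt(7 ), 3, sqrt(10),3.36, sqrt(14), sqrt(17),6.17]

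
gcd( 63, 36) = 9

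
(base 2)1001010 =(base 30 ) 2E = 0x4A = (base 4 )1022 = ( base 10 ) 74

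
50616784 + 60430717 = 111047501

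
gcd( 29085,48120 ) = 15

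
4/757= 4/757 = 0.01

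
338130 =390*867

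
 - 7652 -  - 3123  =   - 4529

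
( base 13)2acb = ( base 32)63B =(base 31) 6fk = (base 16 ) 186B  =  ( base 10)6251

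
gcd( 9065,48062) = 7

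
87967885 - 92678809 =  - 4710924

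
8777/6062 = 1 + 2715/6062=1.45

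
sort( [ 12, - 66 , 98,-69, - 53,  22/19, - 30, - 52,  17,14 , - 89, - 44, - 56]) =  [ - 89,  -  69,-66,  -  56,-53, - 52 , - 44, - 30 , 22/19, 12,14, 17,98]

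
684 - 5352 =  - 4668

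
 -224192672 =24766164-248958836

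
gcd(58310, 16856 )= 98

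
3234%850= 684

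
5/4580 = 1/916 = 0.00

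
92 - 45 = 47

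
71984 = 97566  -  25582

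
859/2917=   859/2917 = 0.29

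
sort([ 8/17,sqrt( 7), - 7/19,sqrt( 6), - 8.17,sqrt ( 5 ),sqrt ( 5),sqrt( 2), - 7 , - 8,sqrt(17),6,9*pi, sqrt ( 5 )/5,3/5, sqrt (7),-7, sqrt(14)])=[ - 8.17,  -  8, - 7, - 7, - 7/19,  sqrt( 5)/5, 8/17,3/5,  sqrt(2 ),sqrt ( 5),sqrt( 5 ), sqrt(6), sqrt( 7 ) , sqrt ( 7),sqrt( 14), sqrt( 17),6,  9*pi]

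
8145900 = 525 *15516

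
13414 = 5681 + 7733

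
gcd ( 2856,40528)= 136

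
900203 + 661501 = 1561704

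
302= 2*151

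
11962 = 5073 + 6889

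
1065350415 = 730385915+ 334964500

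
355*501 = 177855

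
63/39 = 1 + 8/13 = 1.62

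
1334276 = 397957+936319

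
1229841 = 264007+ 965834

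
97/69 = 97/69 = 1.41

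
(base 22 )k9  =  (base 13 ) 287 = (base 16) 1C1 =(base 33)DK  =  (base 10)449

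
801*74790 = 59906790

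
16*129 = 2064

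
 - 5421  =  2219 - 7640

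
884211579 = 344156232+540055347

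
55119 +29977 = 85096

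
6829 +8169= 14998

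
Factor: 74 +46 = 2^3*3^1*5^1 = 120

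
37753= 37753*1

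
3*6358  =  19074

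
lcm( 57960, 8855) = 637560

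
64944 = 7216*9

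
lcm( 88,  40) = 440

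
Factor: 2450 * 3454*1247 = 2^2*5^2*7^2*11^1*29^1*43^1*157^1 = 10552488100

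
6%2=0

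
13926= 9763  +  4163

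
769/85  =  9 + 4/85 = 9.05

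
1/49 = 1/49 = 0.02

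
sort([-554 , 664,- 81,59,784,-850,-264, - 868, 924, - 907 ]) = [-907, - 868, - 850,-554, - 264,  -  81,59,664, 784,924] 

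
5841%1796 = 453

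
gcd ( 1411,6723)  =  83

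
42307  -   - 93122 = 135429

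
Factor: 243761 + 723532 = 967293 = 3^2*31^1*3467^1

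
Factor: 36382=2^1*18191^1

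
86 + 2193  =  2279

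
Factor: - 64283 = -64283^1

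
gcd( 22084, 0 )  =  22084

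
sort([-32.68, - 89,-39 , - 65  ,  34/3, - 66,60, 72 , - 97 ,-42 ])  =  [ - 97, - 89,-66,-65,-42, - 39, - 32.68, 34/3,60,  72]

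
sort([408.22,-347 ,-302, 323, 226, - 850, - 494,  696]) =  [ - 850, - 494, - 347,-302, 226,323, 408.22, 696] 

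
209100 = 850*246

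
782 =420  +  362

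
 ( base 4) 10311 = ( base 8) 465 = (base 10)309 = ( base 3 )102110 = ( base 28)B1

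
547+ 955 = 1502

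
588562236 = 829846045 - 241283809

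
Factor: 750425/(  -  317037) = - 3^ ( - 1) * 5^2*7^( - 1)*13^1*31^ ( - 1)*487^( - 1 )*2309^1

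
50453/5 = 50453/5 = 10090.60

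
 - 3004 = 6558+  - 9562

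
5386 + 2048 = 7434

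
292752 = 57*5136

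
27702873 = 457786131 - 430083258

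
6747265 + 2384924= 9132189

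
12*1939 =23268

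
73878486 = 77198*957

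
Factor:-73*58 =-2^1 * 29^1*73^1 = -  4234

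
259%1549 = 259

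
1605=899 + 706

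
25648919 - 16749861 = 8899058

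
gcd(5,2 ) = 1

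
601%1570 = 601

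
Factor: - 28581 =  - 3^1*7^1*1361^1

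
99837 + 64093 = 163930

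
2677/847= 2677/847 = 3.16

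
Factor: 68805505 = 5^1*59^1 * 233239^1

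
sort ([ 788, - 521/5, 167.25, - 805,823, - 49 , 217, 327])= [ - 805, - 521/5,  -  49,167.25, 217,  327, 788, 823] 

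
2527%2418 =109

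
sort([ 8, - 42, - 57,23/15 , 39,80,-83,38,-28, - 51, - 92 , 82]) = [-92, - 83 , - 57, - 51, - 42 ,-28,23/15,8, 38 , 39, 80,82]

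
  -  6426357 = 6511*( - 987 ) 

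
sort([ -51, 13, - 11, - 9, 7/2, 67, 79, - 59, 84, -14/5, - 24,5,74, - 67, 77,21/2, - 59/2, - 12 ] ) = [ - 67,-59,-51, - 59/2,-24, - 12,-11,  -  9,-14/5,7/2, 5, 21/2, 13,  67,74, 77, 79, 84 ] 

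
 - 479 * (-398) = 190642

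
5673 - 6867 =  - 1194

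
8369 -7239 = 1130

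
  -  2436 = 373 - 2809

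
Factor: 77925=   3^1*5^2 * 1039^1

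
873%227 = 192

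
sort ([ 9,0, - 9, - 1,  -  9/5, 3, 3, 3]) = [ - 9,-9/5,  -  1,0, 3  ,  3,3,9]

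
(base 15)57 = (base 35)2C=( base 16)52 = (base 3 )10001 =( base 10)82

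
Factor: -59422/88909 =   -  2^1*11^1*37^1*67^(- 1)*73^1*1327^( - 1)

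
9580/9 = 1064 + 4/9 = 1064.44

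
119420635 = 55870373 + 63550262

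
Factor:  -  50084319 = - 3^1*16694773^1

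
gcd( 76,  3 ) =1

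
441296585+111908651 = 553205236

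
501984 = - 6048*(  -  83 )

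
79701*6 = 478206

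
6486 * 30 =194580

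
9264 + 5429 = 14693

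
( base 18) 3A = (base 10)64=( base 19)37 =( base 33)1V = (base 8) 100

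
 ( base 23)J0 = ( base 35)CH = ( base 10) 437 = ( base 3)121012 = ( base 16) 1B5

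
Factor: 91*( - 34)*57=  - 2^1*3^1 * 7^1* 13^1*17^1*19^1 = - 176358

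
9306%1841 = 101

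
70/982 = 35/491 = 0.07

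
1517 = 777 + 740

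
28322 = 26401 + 1921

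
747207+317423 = 1064630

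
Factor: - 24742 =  - 2^1*89^1 * 139^1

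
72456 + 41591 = 114047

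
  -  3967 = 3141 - 7108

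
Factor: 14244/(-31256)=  - 3561/7814   =  - 2^( - 1 )*3^1*1187^1*3907^(-1 )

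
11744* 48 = 563712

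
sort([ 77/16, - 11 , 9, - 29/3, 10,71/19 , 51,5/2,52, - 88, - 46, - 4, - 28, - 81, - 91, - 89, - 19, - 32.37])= [ - 91 ,  -  89,  -  88, - 81, - 46,-32.37 , - 28,  -  19,  -  11, - 29/3 , - 4,5/2,71/19,77/16, 9,10, 51, 52 ]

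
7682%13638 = 7682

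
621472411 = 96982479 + 524489932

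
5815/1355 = 4 + 79/271 = 4.29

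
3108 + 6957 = 10065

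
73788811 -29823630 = 43965181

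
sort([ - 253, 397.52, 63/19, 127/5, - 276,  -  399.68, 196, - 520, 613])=[ - 520, - 399.68, - 276, - 253, 63/19, 127/5,196,397.52, 613 ]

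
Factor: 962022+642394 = 2^6*11^1 * 43^1 * 53^1 = 1604416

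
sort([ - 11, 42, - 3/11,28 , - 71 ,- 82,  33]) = [ - 82,-71,  -  11, - 3/11, 28, 33,42 ] 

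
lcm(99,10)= 990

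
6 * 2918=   17508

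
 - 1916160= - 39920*48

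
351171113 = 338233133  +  12937980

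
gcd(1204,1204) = 1204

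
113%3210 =113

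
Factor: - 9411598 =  - 2^1 *7^1*73^1*9209^1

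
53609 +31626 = 85235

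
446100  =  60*7435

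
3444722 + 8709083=12153805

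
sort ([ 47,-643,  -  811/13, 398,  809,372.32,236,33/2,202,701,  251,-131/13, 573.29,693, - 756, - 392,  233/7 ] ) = [-756,-643, - 392,  -  811/13,  -  131/13,33/2,233/7,47,202, 236,  251, 372.32  ,  398,573.29  ,  693,701 , 809]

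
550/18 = 275/9 = 30.56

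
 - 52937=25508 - 78445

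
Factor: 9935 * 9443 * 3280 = 307717152400 = 2^4*5^2 * 7^1*19^1*41^1 * 71^1 * 1987^1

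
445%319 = 126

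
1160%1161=1160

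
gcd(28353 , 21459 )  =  3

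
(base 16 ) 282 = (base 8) 1202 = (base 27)NL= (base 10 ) 642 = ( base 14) 33c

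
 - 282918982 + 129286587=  - 153632395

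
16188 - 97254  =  -81066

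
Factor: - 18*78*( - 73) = 102492  =  2^2* 3^3*13^1 * 73^1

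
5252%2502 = 248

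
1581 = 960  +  621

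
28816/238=14408/119 = 121.08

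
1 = 1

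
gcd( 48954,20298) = 1194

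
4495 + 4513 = 9008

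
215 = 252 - 37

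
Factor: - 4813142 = - 2^1*17^1 * 53^1 * 2671^1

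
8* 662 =5296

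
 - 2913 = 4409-7322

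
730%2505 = 730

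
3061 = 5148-2087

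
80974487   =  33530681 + 47443806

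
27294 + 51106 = 78400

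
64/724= 16/181 = 0.09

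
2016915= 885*2279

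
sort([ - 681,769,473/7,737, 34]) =[ - 681, 34,473/7,  737, 769]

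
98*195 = 19110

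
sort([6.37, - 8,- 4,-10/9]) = [- 8,-4, - 10/9, 6.37] 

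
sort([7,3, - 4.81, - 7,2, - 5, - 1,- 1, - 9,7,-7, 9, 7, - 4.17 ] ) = [ - 9, - 7, - 7, - 5, - 4.81, - 4.17, - 1 , - 1, 2,3,7,7, 7,9 ] 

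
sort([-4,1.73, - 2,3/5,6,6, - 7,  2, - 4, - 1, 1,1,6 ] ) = [ - 7, - 4, - 4, - 2,  -  1,3/5 , 1, 1,1.73,2,6 , 6 , 6 ]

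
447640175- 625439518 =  - 177799343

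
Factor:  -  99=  - 3^2*11^1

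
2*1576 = 3152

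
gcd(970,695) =5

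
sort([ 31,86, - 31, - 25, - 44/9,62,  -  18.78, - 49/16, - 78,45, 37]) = [ - 78, - 31,  -  25, - 18.78, - 44/9,  -  49/16,31, 37 , 45, 62, 86]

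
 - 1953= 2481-4434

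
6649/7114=6649/7114=0.93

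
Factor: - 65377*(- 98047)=13^1*47^1*107^1* 98047^1 = 6410018719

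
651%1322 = 651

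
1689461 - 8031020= - 6341559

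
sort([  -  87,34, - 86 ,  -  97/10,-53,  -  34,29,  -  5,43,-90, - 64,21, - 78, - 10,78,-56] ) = [- 90, - 87, -86,  -  78, - 64, - 56  , - 53,-34,- 10, - 97/10,-5,21, 29,34,43,  78]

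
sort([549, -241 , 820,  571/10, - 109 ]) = [ - 241, - 109, 571/10, 549,  820]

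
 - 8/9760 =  - 1/1220= -0.00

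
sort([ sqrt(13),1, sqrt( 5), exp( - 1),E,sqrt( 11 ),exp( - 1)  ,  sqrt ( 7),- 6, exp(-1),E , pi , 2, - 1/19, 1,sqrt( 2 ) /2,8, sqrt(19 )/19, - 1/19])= [ - 6,-1/19,-1/19, sqrt( 19)/19,  exp(-1 ), exp( - 1 ),  exp(-1 ),sqrt ( 2)/2,  1,1,  2,sqrt( 5),sqrt( 7), E,E,pi, sqrt(11 ), sqrt(  13 ),  8 ] 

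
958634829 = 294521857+664112972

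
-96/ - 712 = 12/89 = 0.13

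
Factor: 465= 3^1*5^1* 31^1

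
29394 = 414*71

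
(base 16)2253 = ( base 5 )240122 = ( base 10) 8787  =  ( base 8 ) 21123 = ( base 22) i39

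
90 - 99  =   - 9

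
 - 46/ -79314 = 23/39657=0.00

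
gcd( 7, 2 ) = 1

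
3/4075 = 3/4075 = 0.00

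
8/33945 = 8/33945 = 0.00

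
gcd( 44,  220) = 44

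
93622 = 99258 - 5636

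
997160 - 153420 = 843740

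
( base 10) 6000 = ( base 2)1011101110000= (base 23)B7K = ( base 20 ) f00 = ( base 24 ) AA0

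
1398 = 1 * 1398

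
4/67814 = 2/33907 = 0.00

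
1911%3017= 1911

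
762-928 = -166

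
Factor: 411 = 3^1*137^1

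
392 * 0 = 0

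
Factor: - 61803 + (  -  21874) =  - 83677= - 11^1*7607^1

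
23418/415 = 56 + 178/415 = 56.43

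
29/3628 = 29/3628 = 0.01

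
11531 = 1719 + 9812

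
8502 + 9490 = 17992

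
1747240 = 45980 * 38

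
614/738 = 307/369 = 0.83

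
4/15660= 1/3915 = 0.00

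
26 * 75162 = 1954212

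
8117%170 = 127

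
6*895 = 5370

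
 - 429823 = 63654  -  493477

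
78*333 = 25974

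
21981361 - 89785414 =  - 67804053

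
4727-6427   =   - 1700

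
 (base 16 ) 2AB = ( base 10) 683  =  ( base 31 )M1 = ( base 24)14B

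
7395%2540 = 2315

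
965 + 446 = 1411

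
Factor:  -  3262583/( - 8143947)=3^( - 2)*7^(  -  2)*59^( -1 )*313^(  -  1)*733^1*4451^1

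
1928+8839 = 10767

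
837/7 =119 + 4/7 = 119.57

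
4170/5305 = 834/1061  =  0.79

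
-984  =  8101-9085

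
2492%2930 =2492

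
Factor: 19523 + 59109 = 78632 = 2^3 * 9829^1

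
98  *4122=403956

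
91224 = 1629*56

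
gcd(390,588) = 6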